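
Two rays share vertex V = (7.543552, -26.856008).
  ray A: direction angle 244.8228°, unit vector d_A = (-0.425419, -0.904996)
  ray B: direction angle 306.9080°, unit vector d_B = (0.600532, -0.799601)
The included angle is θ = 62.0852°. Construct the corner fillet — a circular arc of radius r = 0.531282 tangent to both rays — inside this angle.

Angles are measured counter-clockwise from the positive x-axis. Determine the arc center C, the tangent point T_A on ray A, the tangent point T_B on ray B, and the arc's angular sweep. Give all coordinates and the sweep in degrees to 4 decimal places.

center=(7.6488,-27.8809) T_A=(7.1680,-27.6549) T_B=(8.0737,-27.5618) sweep=117.9148

bisector direction at 275.8654° = (0.102192,-0.994765)
center distance |VC| = r/sin(θ/2) = 0.531282/sin(31.0426°) = 1.030265
C = V + |VC|·bis = (7.6488,-27.8809)
T_A = V + ((C−V)·d_A)·d_A = V + 0.8827·d_A = (7.1680,-27.6549)
T_B = V + ((C−V)·d_B)·d_B = V + 0.8827·d_B = (8.0737,-27.5618)
sweep = 180° − θ = 117.9148°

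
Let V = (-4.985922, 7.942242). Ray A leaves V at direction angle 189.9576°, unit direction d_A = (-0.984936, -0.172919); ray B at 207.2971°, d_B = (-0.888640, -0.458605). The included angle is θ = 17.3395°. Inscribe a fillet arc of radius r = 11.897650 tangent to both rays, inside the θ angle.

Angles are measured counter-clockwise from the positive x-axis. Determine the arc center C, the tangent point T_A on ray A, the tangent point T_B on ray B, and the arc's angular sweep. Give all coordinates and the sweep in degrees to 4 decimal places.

center=(-79.7802,-17.2686) T_A=(-81.8375,-5.5501) T_B=(-74.3239,-27.8413) sweep=162.6605

bisector direction at 198.6274° = (-0.947616,-0.319412)
center distance |VC| = r/sin(θ/2) = 11.897650/sin(8.6698°) = 78.928857
C = V + |VC|·bis = (-79.7802,-17.2686)
T_A = V + ((C−V)·d_A)·d_A = V + 78.0270·d_A = (-81.8375,-5.5501)
T_B = V + ((C−V)·d_B)·d_B = V + 78.0270·d_B = (-74.3239,-27.8413)
sweep = 180° − θ = 162.6605°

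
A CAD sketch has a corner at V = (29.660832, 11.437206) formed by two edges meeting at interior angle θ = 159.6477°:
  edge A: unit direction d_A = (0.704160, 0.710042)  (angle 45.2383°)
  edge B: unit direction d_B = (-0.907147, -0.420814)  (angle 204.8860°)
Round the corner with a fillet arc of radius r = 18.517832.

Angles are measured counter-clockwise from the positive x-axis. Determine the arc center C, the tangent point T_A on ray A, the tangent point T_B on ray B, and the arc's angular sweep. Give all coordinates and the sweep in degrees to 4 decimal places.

center=(18.8530,26.8368) T_A=(32.0014,13.7973) T_B=(26.6455,10.0385) sweep=20.3523

bisector direction at 125.0622° = (-0.574465,0.818529)
center distance |VC| = r/sin(θ/2) = 18.517832/sin(79.8238°) = 18.813787
C = V + |VC|·bis = (18.8530,26.8368)
T_A = V + ((C−V)·d_A)·d_A = V + 3.3239·d_A = (32.0014,13.7973)
T_B = V + ((C−V)·d_B)·d_B = V + 3.3239·d_B = (26.6455,10.0385)
sweep = 180° − θ = 20.3523°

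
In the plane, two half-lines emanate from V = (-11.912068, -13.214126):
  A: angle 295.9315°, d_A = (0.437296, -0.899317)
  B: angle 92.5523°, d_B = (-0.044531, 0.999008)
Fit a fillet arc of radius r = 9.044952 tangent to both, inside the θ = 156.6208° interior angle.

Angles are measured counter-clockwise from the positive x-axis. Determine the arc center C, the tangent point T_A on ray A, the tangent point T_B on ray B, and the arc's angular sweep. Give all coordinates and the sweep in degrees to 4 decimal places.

center=(-2.9594,-10.9418) T_A=(-11.0937,-14.8971) T_B=(-11.9954,-11.3446) sweep=23.3792

bisector direction at 14.2419° = (0.969266,0.246016)
center distance |VC| = r/sin(θ/2) = 9.044952/sin(78.3104°) = 9.236521
C = V + |VC|·bis = (-2.9594,-10.9418)
T_A = V + ((C−V)·d_A)·d_A = V + 1.8714·d_A = (-11.0937,-14.8971)
T_B = V + ((C−V)·d_B)·d_B = V + 1.8714·d_B = (-11.9954,-11.3446)
sweep = 180° − θ = 23.3792°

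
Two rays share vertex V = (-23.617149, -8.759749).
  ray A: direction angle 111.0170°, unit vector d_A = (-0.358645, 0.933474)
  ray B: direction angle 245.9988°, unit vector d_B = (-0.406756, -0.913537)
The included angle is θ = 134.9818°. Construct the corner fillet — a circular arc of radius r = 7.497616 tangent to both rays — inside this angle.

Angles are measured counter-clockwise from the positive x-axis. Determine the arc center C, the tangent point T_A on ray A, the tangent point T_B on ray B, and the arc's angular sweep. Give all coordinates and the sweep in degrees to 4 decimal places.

bisector direction at 178.5079° = (-0.999661,0.026039)
center distance |VC| = r/sin(θ/2) = 7.497616/sin(67.4909°) = 8.115895
C = V + |VC|·bis = (-31.7303,-8.5484)
T_A = V + ((C−V)·d_A)·d_A = V + 3.1070·d_A = (-24.7315,-5.8594)
T_B = V + ((C−V)·d_B)·d_B = V + 3.1070·d_B = (-24.8809,-11.5981)
sweep = 180° − θ = 45.0182°

center=(-31.7303,-8.5484) T_A=(-24.7315,-5.8594) T_B=(-24.8809,-11.5981) sweep=45.0182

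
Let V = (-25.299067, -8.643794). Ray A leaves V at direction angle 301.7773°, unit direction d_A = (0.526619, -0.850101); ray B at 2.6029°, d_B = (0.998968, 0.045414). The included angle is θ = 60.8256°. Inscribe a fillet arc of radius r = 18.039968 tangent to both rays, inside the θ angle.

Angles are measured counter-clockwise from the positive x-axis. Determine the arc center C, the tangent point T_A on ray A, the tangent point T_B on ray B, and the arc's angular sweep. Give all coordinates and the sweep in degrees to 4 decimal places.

center=(6.2211,-25.2695) T_A=(-9.1147,-34.7697) T_B=(5.4019,-7.2481) sweep=119.1744

bisector direction at 332.1901° = (0.884500,-0.466539)
center distance |VC| = r/sin(θ/2) = 18.039968/sin(30.4128°) = 35.636163
C = V + |VC|·bis = (6.2211,-25.2695)
T_A = V + ((C−V)·d_A)·d_A = V + 30.7326·d_A = (-9.1147,-34.7697)
T_B = V + ((C−V)·d_B)·d_B = V + 30.7326·d_B = (5.4019,-7.2481)
sweep = 180° − θ = 119.1744°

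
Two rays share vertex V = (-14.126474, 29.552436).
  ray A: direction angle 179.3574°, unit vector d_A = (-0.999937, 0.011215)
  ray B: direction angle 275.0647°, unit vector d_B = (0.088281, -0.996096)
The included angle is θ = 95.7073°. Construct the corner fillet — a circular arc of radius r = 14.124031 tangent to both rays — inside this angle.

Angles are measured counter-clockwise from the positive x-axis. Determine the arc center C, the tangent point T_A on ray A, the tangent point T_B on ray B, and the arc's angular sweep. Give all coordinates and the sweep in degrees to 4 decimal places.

bisector direction at 227.2111° = (-0.679300,-0.733861)
center distance |VC| = r/sin(θ/2) = 14.124031/sin(47.8537°) = 19.049633
C = V + |VC|·bis = (-27.0669,15.5727)
T_A = V + ((C−V)·d_A)·d_A = V + 12.7828·d_A = (-26.9085,29.6958)
T_B = V + ((C−V)·d_B)·d_B = V + 12.7828·d_B = (-12.9980,16.8195)
sweep = 180° − θ = 84.2927°

center=(-27.0669,15.5727) T_A=(-26.9085,29.6958) T_B=(-12.9980,16.8195) sweep=84.2927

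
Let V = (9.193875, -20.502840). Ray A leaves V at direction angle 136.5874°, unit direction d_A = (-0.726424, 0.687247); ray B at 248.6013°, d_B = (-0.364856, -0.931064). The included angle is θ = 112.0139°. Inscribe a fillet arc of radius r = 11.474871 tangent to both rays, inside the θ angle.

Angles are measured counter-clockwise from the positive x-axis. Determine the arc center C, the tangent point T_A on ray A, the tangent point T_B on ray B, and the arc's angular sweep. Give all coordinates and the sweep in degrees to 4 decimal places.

center=(-4.3132,-23.5206) T_A=(3.5729,-15.1850) T_B=(6.3707,-27.7073) sweep=67.9861

bisector direction at 192.5943° = (-0.975938,-0.218047)
center distance |VC| = r/sin(θ/2) = 11.474871/sin(56.0070°) = 13.840063
C = V + |VC|·bis = (-4.3132,-23.5206)
T_A = V + ((C−V)·d_A)·d_A = V + 7.7379·d_A = (3.5729,-15.1850)
T_B = V + ((C−V)·d_B)·d_B = V + 7.7379·d_B = (6.3707,-27.7073)
sweep = 180° − θ = 67.9861°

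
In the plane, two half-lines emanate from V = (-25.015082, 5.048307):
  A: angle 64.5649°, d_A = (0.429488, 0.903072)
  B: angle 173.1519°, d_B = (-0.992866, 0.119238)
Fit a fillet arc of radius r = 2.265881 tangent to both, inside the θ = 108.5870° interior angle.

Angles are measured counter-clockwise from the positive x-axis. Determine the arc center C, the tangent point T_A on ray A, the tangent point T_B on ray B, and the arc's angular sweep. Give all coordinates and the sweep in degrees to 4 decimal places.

bisector direction at 118.8584° = (-0.482647,0.875815)
center distance |VC| = r/sin(θ/2) = 2.265881/sin(54.2935°) = 2.790434
C = V + |VC|·bis = (-26.3619,7.4922)
T_A = V + ((C−V)·d_A)·d_A = V + 1.6286·d_A = (-24.3156,6.5190)
T_B = V + ((C−V)·d_B)·d_B = V + 1.6286·d_B = (-26.6321,5.2425)
sweep = 180° − θ = 71.4130°

center=(-26.3619,7.4922) T_A=(-24.3156,6.5190) T_B=(-26.6321,5.2425) sweep=71.4130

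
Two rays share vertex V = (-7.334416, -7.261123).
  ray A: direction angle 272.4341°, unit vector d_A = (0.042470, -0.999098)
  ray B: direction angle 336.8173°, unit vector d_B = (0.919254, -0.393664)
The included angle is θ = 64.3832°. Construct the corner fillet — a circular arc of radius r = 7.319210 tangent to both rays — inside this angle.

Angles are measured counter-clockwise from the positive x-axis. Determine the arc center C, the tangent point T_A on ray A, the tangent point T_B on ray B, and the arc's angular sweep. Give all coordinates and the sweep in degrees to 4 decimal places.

center=(0.4720,-18.5663) T_A=(-6.8406,-18.8771) T_B=(3.3533,-11.8381) sweep=115.6168

bisector direction at 304.6257° = (0.568213,-0.822882)
center distance |VC| = r/sin(θ/2) = 7.319210/sin(32.1916°) = 13.738488
C = V + |VC|·bis = (0.4720,-18.5663)
T_A = V + ((C−V)·d_A)·d_A = V + 11.6265·d_A = (-6.8406,-18.8771)
T_B = V + ((C−V)·d_B)·d_B = V + 11.6265·d_B = (3.3533,-11.8381)
sweep = 180° − θ = 115.6168°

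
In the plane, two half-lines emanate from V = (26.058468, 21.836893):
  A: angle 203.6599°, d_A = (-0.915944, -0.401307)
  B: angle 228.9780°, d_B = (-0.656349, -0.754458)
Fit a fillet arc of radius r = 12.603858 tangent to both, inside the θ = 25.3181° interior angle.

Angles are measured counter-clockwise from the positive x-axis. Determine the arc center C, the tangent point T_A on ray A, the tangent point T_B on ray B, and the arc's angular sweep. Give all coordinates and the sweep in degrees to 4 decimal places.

center=(-20.2814,-12.2267) T_A=(-25.3394,-0.6823) T_B=(-10.7723,-20.4993) sweep=154.6819

bisector direction at 216.3190° = (-0.805732,-0.592280)
center distance |VC| = r/sin(θ/2) = 12.603858/sin(12.6591°) = 57.512754
C = V + |VC|·bis = (-20.2814,-12.2267)
T_A = V + ((C−V)·d_A)·d_A = V + 56.1147·d_A = (-25.3394,-0.6823)
T_B = V + ((C−V)·d_B)·d_B = V + 56.1147·d_B = (-10.7723,-20.4993)
sweep = 180° − θ = 154.6819°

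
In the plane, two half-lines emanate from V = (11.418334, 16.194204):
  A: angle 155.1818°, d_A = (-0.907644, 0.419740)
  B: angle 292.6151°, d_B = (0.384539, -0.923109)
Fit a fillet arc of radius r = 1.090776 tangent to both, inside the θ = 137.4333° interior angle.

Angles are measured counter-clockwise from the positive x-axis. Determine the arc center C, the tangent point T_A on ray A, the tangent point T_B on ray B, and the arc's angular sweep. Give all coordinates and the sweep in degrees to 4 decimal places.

center=(10.5748,15.3825) T_A=(11.0327,16.3726) T_B=(11.5817,15.8020) sweep=42.5667

bisector direction at 223.8984° = (-0.720570,-0.693382)
center distance |VC| = r/sin(θ/2) = 1.090776/sin(68.7167°) = 1.170616
C = V + |VC|·bis = (10.5748,15.3825)
T_A = V + ((C−V)·d_A)·d_A = V + 0.4249·d_A = (11.0327,16.3726)
T_B = V + ((C−V)·d_B)·d_B = V + 0.4249·d_B = (11.5817,15.8020)
sweep = 180° − θ = 42.5667°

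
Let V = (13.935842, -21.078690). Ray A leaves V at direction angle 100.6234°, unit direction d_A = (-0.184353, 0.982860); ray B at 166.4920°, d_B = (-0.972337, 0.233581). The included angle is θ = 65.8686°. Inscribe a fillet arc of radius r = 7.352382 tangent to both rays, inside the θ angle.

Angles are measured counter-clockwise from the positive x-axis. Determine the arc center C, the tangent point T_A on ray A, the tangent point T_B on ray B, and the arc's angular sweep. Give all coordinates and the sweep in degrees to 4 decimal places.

center=(4.6170,-11.2785) T_A=(11.8434,-9.9231) T_B=(2.8997,-18.4275) sweep=114.1314

bisector direction at 133.5577° = (-0.689085,0.724681)
center distance |VC| = r/sin(θ/2) = 7.352382/sin(32.9343°) = 13.523438
C = V + |VC|·bis = (4.6170,-11.2785)
T_A = V + ((C−V)·d_A)·d_A = V + 11.3501·d_A = (11.8434,-9.9231)
T_B = V + ((C−V)·d_B)·d_B = V + 11.3501·d_B = (2.8997,-18.4275)
sweep = 180° − θ = 114.1314°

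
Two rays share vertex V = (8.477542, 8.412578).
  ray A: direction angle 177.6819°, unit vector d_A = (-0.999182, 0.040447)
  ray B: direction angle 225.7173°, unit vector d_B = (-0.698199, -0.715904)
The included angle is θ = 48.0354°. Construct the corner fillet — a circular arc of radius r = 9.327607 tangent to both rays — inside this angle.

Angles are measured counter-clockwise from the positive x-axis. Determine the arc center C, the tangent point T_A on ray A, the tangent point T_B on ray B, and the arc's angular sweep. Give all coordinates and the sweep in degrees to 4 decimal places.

center=(-12.8153,-0.0607) T_A=(-12.4381,9.2593) T_B=(-6.1377,-6.5732) sweep=131.9646

bisector direction at 201.6996° = (-0.929135,-0.369740)
center distance |VC| = r/sin(θ/2) = 9.327607/sin(24.0177°) = 22.916893
C = V + |VC|·bis = (-12.8153,-0.0607)
T_A = V + ((C−V)·d_A)·d_A = V + 20.9327·d_A = (-12.4381,9.2593)
T_B = V + ((C−V)·d_B)·d_B = V + 20.9327·d_B = (-6.1377,-6.5732)
sweep = 180° − θ = 131.9646°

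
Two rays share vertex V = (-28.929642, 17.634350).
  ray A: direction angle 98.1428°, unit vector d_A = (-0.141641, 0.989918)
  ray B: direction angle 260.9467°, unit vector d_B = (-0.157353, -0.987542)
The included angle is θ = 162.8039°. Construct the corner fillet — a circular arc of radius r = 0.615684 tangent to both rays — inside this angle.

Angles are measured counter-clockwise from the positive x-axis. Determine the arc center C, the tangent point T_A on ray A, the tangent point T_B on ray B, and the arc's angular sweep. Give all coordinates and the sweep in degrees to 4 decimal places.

bisector direction at 179.5447° = (-0.999968,0.007946)
center distance |VC| = r/sin(θ/2) = 0.615684/sin(81.4019°) = 0.622682
C = V + |VC|·bis = (-29.5523,17.6393)
T_A = V + ((C−V)·d_A)·d_A = V + 0.0931·d_A = (-28.9428,17.7265)
T_B = V + ((C−V)·d_B)·d_B = V + 0.0931·d_B = (-28.9443,17.5424)
sweep = 180° − θ = 17.1961°

center=(-29.5523,17.6393) T_A=(-28.9428,17.7265) T_B=(-28.9443,17.5424) sweep=17.1961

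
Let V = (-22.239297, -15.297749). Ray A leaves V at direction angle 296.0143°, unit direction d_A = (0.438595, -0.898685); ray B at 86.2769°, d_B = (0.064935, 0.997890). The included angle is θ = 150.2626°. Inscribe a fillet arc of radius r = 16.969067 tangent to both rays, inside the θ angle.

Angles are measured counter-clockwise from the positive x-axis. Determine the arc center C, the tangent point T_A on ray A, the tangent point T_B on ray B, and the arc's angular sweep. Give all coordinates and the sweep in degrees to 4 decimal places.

center=(-5.0135,-11.9039) T_A=(-20.2633,-19.3465) T_B=(-21.9468,-10.8021) sweep=29.7374

bisector direction at 11.1456° = (0.981139,0.193303)
center distance |VC| = r/sin(θ/2) = 16.969067/sin(75.1313°) = 17.556936
C = V + |VC|·bis = (-5.0135,-11.9039)
T_A = V + ((C−V)·d_A)·d_A = V + 4.5052·d_A = (-20.2633,-19.3465)
T_B = V + ((C−V)·d_B)·d_B = V + 4.5052·d_B = (-21.9468,-10.8021)
sweep = 180° − θ = 29.7374°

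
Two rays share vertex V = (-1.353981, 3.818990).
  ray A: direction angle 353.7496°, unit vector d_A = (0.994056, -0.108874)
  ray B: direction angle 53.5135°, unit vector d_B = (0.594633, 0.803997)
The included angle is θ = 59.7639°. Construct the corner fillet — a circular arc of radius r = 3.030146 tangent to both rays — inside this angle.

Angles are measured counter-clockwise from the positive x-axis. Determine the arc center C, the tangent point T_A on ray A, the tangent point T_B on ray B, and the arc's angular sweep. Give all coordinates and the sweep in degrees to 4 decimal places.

center=(4.2180,6.2570) T_A=(3.8881,3.2449) T_B=(1.7818,8.0588) sweep=120.2361

bisector direction at 23.6315° = (0.916142,0.400854)
center distance |VC| = r/sin(θ/2) = 3.030146/sin(29.8819°) = 6.082009
C = V + |VC|·bis = (4.2180,6.2570)
T_A = V + ((C−V)·d_A)·d_A = V + 5.2734·d_A = (3.8881,3.2449)
T_B = V + ((C−V)·d_B)·d_B = V + 5.2734·d_B = (1.7818,8.0588)
sweep = 180° − θ = 120.2361°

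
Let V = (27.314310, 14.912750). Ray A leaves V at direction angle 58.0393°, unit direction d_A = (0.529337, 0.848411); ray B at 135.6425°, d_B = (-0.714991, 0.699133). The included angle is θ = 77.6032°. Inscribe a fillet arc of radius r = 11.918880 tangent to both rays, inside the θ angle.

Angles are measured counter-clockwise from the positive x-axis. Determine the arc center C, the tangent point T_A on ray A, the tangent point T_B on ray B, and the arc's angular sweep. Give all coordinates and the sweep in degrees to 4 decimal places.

bisector direction at 96.8409° = (-0.119113,0.992881)
center distance |VC| = r/sin(θ/2) = 11.918880/sin(38.8016°) = 19.020737
C = V + |VC|·bis = (25.0487,33.7981)
T_A = V + ((C−V)·d_A)·d_A = V + 14.8232·d_A = (35.1608,27.4890)
T_B = V + ((C−V)·d_B)·d_B = V + 14.8232·d_B = (16.7158,25.2762)
sweep = 180° − θ = 102.3968°

center=(25.0487,33.7981) T_A=(35.1608,27.4890) T_B=(16.7158,25.2762) sweep=102.3968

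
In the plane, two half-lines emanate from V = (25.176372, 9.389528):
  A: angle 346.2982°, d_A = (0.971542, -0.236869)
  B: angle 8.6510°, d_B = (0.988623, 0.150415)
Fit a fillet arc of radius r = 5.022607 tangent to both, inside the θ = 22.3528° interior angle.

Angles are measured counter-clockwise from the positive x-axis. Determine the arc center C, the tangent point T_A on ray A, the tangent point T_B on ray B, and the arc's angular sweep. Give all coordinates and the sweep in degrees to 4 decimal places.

bisector direction at 357.4746° = (0.999029,-0.044062)
center distance |VC| = r/sin(θ/2) = 5.022607/sin(11.1764°) = 25.912396
C = V + |VC|·bis = (51.0636,8.2478)
T_A = V + ((C−V)·d_A)·d_A = V + 25.4210·d_A = (49.8739,3.3681)
T_B = V + ((C−V)·d_B)·d_B = V + 25.4210·d_B = (50.3081,13.2132)
sweep = 180° − θ = 157.6472°

center=(51.0636,8.2478) T_A=(49.8739,3.3681) T_B=(50.3081,13.2132) sweep=157.6472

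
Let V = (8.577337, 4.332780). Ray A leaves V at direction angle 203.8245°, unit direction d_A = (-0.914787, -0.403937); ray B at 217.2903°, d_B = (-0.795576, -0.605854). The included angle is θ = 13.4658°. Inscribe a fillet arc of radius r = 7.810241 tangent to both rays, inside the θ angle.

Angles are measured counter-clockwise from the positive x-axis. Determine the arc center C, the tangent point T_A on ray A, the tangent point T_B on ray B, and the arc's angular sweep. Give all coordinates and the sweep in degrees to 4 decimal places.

bisector direction at 210.5574° = (-0.861120,-0.508401)
center distance |VC| = r/sin(θ/2) = 7.810241/sin(6.7329°) = 66.616972
C = V + |VC|·bis = (-48.7879,-29.5354)
T_A = V + ((C−V)·d_A)·d_A = V + 66.1575·d_A = (-51.9427,-22.3907)
T_B = V + ((C−V)·d_B)·d_B = V + 66.1575·d_B = (-44.0560,-35.7490)
sweep = 180° − θ = 166.5342°

center=(-48.7879,-29.5354) T_A=(-51.9427,-22.3907) T_B=(-44.0560,-35.7490) sweep=166.5342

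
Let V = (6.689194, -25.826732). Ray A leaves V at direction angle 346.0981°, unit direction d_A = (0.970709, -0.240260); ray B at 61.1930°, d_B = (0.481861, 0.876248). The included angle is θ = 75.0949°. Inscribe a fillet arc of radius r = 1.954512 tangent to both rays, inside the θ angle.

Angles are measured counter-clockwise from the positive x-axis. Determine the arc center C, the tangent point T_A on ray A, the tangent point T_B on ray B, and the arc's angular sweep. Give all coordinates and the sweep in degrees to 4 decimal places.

center=(9.6271,-24.5404) T_A=(9.1575,-26.4377) T_B=(7.9145,-23.5986) sweep=104.9051

bisector direction at 23.6456° = (0.916044,0.401077)
center distance |VC| = r/sin(θ/2) = 1.954512/sin(37.5474°) = 3.207177
C = V + |VC|·bis = (9.6271,-24.5404)
T_A = V + ((C−V)·d_A)·d_A = V + 2.5428·d_A = (9.1575,-26.4377)
T_B = V + ((C−V)·d_B)·d_B = V + 2.5428·d_B = (7.9145,-23.5986)
sweep = 180° − θ = 104.9051°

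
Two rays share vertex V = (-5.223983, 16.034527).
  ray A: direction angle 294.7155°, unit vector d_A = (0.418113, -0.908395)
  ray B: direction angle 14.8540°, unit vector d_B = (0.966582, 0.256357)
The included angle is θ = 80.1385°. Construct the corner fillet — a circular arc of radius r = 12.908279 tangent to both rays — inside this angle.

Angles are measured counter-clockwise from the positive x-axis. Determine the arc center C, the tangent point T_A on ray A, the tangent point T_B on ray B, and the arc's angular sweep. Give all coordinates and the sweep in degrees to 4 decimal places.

center=(12.9181,7.4916) T_A=(1.1923,2.0945) T_B=(9.6090,19.9685) sweep=99.8615

bisector direction at 334.7847° = (0.904714,-0.426020)
center distance |VC| = r/sin(θ/2) = 12.908279/sin(40.0692°) = 20.052848
C = V + |VC|·bis = (12.9181,7.4916)
T_A = V + ((C−V)·d_A)·d_A = V + 15.3458·d_A = (1.1923,2.0945)
T_B = V + ((C−V)·d_B)·d_B = V + 15.3458·d_B = (9.6090,19.9685)
sweep = 180° − θ = 99.8615°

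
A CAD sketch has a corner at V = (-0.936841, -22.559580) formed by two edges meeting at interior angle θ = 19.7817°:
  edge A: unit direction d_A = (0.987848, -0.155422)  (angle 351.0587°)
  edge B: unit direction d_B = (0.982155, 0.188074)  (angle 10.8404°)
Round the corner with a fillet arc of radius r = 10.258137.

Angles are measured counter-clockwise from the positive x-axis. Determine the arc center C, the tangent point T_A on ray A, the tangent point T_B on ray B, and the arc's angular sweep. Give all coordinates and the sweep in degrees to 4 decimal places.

center=(58.7745,-21.5699) T_A=(57.1802,-31.7034) T_B=(56.8452,-11.4948) sweep=160.2183

bisector direction at 0.9495° = (0.999863,0.016572)
center distance |VC| = r/sin(θ/2) = 10.258137/sin(9.8909°) = 59.719571
C = V + |VC|·bis = (58.7745,-21.5699)
T_A = V + ((C−V)·d_A)·d_A = V + 58.8319·d_A = (57.1802,-31.7034)
T_B = V + ((C−V)·d_B)·d_B = V + 58.8319·d_B = (56.8452,-11.4948)
sweep = 180° − θ = 160.2183°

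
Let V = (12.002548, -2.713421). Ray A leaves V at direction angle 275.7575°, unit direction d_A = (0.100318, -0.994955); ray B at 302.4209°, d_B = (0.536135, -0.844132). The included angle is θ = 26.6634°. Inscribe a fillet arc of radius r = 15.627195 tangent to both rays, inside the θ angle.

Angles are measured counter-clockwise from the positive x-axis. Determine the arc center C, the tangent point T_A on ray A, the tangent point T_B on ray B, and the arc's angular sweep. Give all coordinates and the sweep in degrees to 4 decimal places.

center=(34.1664,-66.7578) T_A=(18.6180,-68.3255) T_B=(47.3578,-58.3795) sweep=153.3366

bisector direction at 289.0892° = (0.327040,-0.945011)
center distance |VC| = r/sin(θ/2) = 15.627195/sin(13.3317°) = 67.771029
C = V + |VC|·bis = (34.1664,-66.7578)
T_A = V + ((C−V)·d_A)·d_A = V + 65.9447·d_A = (18.6180,-68.3255)
T_B = V + ((C−V)·d_B)·d_B = V + 65.9447·d_B = (47.3578,-58.3795)
sweep = 180° − θ = 153.3366°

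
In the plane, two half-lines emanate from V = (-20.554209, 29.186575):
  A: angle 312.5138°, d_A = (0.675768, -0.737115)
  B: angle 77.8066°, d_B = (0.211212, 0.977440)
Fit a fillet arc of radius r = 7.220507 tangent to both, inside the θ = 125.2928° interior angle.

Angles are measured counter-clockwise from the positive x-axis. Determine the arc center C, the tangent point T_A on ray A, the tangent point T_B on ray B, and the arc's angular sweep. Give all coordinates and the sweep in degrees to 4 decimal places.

center=(-12.7076,31.3126) T_A=(-18.0300,26.4332) T_B=(-19.7653,32.8376) sweep=54.7072

bisector direction at 15.1602° = (0.965198,0.261519)
center distance |VC| = r/sin(θ/2) = 7.220507/sin(62.6464°) = 8.129482
C = V + |VC|·bis = (-12.7076,31.3126)
T_A = V + ((C−V)·d_A)·d_A = V + 3.7353·d_A = (-18.0300,26.4332)
T_B = V + ((C−V)·d_B)·d_B = V + 3.7353·d_B = (-19.7653,32.8376)
sweep = 180° − θ = 54.7072°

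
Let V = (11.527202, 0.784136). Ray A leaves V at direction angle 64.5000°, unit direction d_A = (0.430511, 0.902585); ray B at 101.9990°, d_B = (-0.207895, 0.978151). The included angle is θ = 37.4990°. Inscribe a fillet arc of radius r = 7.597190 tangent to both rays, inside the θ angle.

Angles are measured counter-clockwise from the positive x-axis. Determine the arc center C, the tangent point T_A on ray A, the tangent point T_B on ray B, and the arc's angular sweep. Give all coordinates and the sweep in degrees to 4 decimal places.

center=(14.3055,24.2558) T_A=(21.1626,20.9851) T_B=(6.8743,22.6764) sweep=142.5010

bisector direction at 83.2495° = (0.117546,0.993067)
center distance |VC| = r/sin(θ/2) = 7.597190/sin(18.7495°) = 23.635509
C = V + |VC|·bis = (14.3055,24.2558)
T_A = V + ((C−V)·d_A)·d_A = V + 22.3812·d_A = (21.1626,20.9851)
T_B = V + ((C−V)·d_B)·d_B = V + 22.3812·d_B = (6.8743,22.6764)
sweep = 180° − θ = 142.5010°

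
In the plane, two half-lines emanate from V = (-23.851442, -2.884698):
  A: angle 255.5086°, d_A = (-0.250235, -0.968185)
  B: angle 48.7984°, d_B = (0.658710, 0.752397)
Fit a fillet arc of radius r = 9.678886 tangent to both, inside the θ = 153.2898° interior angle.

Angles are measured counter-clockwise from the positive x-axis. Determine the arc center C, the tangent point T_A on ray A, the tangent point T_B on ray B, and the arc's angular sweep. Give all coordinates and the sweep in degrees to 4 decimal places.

center=(-15.0555,-7.5314) T_A=(-24.4264,-5.1094) T_B=(-22.3378,-1.1558) sweep=26.7102

bisector direction at 332.1535° = (0.884202,-0.467104)
center distance |VC| = r/sin(θ/2) = 9.678886/sin(76.6449°) = 9.947905
C = V + |VC|·bis = (-15.0555,-7.5314)
T_A = V + ((C−V)·d_A)·d_A = V + 2.2978·d_A = (-24.4264,-5.1094)
T_B = V + ((C−V)·d_B)·d_B = V + 2.2978·d_B = (-22.3378,-1.1558)
sweep = 180° − θ = 26.7102°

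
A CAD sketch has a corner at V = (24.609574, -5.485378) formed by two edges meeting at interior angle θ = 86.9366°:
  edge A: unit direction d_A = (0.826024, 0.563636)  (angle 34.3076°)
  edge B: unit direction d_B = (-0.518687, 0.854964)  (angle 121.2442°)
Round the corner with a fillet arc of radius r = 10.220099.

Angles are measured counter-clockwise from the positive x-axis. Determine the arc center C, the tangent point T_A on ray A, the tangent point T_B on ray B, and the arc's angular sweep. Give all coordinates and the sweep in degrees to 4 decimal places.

center=(27.7551,9.0336) T_A=(33.5155,0.5916) T_B=(19.0173,3.7326) sweep=93.0634

bisector direction at 77.7759° = (0.211736,0.977327)
center distance |VC| = r/sin(θ/2) = 10.220099/sin(43.4683°) = 14.855807
C = V + |VC|·bis = (27.7551,9.0336)
T_A = V + ((C−V)·d_A)·d_A = V + 10.7817·d_A = (33.5155,0.5916)
T_B = V + ((C−V)·d_B)·d_B = V + 10.7817·d_B = (19.0173,3.7326)
sweep = 180° − θ = 93.0634°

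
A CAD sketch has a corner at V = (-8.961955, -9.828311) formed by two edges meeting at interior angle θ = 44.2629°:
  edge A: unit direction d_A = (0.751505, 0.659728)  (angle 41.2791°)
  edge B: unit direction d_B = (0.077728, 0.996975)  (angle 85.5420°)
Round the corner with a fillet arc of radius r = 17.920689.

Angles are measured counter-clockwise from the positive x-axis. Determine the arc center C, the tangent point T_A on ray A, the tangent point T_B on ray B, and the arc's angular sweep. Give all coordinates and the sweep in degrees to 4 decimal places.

bisector direction at 63.4106° = (0.447594,0.894237)
center distance |VC| = r/sin(θ/2) = 17.920689/sin(22.1315°) = 47.568701
C = V + |VC|·bis = (12.3295,32.7094)
T_A = V + ((C−V)·d_A)·d_A = V + 44.0639·d_A = (24.1523,19.2419)
T_B = V + ((C−V)·d_B)·d_B = V + 44.0639·d_B = (-5.5369,34.1023)
sweep = 180° − θ = 135.7371°

center=(12.3295,32.7094) T_A=(24.1523,19.2419) T_B=(-5.5369,34.1023) sweep=135.7371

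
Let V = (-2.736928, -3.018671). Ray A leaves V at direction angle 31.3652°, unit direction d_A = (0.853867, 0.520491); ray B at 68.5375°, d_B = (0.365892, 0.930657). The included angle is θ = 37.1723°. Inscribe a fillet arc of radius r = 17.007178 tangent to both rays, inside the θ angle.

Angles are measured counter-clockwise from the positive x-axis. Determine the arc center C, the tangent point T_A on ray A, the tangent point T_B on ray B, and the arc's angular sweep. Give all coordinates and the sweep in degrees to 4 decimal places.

bisector direction at 49.9514° = (0.643438,0.765498)
center distance |VC| = r/sin(θ/2) = 17.007178/sin(18.5861°) = 53.359167
C = V + |VC|·bis = (31.5964,37.8277)
T_A = V + ((C−V)·d_A)·d_A = V + 50.5762·d_A = (40.4485,23.3058)
T_B = V + ((C−V)·d_B)·d_B = V + 50.5762·d_B = (15.7685,44.0505)
sweep = 180° − θ = 142.8277°

center=(31.5964,37.8277) T_A=(40.4485,23.3058) T_B=(15.7685,44.0505) sweep=142.8277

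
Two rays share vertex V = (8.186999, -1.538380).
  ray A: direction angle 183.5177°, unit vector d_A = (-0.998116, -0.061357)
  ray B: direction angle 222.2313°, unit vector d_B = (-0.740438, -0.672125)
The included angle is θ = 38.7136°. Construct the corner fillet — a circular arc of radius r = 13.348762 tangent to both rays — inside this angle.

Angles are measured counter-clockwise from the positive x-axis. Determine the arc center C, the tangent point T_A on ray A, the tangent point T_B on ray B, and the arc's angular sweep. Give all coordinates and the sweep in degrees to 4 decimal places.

bisector direction at 202.8745° = (-0.921358,-0.388714)
center distance |VC| = r/sin(θ/2) = 13.348762/sin(19.3568°) = 40.273850
C = V + |VC|·bis = (-28.9197,-17.1934)
T_A = V + ((C−V)·d_A)·d_A = V + 37.9973·d_A = (-29.7387,-3.8698)
T_B = V + ((C−V)·d_B)·d_B = V + 37.9973·d_B = (-19.9476,-27.0773)
sweep = 180° − θ = 141.2864°

center=(-28.9197,-17.1934) T_A=(-29.7387,-3.8698) T_B=(-19.9476,-27.0773) sweep=141.2864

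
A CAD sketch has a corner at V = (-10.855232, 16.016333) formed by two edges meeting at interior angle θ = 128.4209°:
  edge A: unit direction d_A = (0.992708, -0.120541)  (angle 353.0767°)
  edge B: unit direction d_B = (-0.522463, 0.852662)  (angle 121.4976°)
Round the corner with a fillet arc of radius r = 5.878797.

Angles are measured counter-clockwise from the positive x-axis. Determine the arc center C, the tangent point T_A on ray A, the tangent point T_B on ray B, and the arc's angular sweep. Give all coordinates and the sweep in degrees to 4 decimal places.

center=(-7.3267,21.5099) T_A=(-8.0353,15.6739) T_B=(-12.3393,18.4384) sweep=51.5791

bisector direction at 57.2872° = (0.540429,0.841390)
center distance |VC| = r/sin(θ/2) = 5.878797/sin(64.2104°) = 6.529108
C = V + |VC|·bis = (-7.3267,21.5099)
T_A = V + ((C−V)·d_A)·d_A = V + 2.8406·d_A = (-8.0353,15.6739)
T_B = V + ((C−V)·d_B)·d_B = V + 2.8406·d_B = (-12.3393,18.4384)
sweep = 180° − θ = 51.5791°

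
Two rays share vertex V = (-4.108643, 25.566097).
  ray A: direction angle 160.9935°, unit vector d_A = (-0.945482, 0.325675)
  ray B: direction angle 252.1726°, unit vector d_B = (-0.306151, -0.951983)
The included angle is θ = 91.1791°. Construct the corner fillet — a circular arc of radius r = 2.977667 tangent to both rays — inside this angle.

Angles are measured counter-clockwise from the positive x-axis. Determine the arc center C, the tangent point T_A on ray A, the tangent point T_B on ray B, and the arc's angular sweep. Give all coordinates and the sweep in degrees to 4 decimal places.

bisector direction at 206.5831° = (-0.894287,-0.447495)
center distance |VC| = r/sin(θ/2) = 2.977667/sin(45.5896°) = 4.168387
C = V + |VC|·bis = (-7.8364,23.7008)
T_A = V + ((C−V)·d_A)·d_A = V + 2.9170·d_A = (-6.8666,26.5161)
T_B = V + ((C−V)·d_B)·d_B = V + 2.9170·d_B = (-5.0017,22.7892)
sweep = 180° − θ = 88.8209°

center=(-7.8364,23.7008) T_A=(-6.8666,26.5161) T_B=(-5.0017,22.7892) sweep=88.8209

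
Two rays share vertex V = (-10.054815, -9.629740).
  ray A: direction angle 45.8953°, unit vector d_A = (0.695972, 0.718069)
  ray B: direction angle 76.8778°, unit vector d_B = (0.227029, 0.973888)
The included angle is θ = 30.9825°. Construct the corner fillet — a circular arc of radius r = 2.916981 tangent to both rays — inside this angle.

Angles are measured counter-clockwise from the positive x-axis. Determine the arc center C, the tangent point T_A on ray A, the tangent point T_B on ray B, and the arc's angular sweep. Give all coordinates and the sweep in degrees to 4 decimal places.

center=(-4.8246,-0.0423) T_A=(-2.7300,-2.0724) T_B=(-7.6654,0.6200) sweep=149.0175

bisector direction at 61.3865° = (0.478898,0.877871)
center distance |VC| = r/sin(θ/2) = 2.916981/sin(15.4913°) = 10.921292
C = V + |VC|·bis = (-4.8246,-0.0423)
T_A = V + ((C−V)·d_A)·d_A = V + 10.5245·d_A = (-2.7300,-2.0724)
T_B = V + ((C−V)·d_B)·d_B = V + 10.5245·d_B = (-7.6654,0.6200)
sweep = 180° − θ = 149.0175°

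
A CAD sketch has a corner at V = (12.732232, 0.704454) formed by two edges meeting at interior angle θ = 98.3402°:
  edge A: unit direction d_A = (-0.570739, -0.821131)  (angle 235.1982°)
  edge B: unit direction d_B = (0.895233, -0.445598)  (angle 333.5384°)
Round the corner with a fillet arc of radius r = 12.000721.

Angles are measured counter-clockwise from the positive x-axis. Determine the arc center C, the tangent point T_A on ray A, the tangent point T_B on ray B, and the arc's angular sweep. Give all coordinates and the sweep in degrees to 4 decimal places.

bisector direction at 284.3683° = (0.248154,-0.968721)
center distance |VC| = r/sin(θ/2) = 12.000721/sin(49.1701°) = 15.860250
C = V + |VC|·bis = (16.6680,-14.6597)
T_A = V + ((C−V)·d_A)·d_A = V + 10.3697·d_A = (6.8138,-7.8104)
T_B = V + ((C−V)·d_B)·d_B = V + 10.3697·d_B = (22.0155,-3.9163)
sweep = 180° − θ = 81.6598°

center=(16.6680,-14.6597) T_A=(6.8138,-7.8104) T_B=(22.0155,-3.9163) sweep=81.6598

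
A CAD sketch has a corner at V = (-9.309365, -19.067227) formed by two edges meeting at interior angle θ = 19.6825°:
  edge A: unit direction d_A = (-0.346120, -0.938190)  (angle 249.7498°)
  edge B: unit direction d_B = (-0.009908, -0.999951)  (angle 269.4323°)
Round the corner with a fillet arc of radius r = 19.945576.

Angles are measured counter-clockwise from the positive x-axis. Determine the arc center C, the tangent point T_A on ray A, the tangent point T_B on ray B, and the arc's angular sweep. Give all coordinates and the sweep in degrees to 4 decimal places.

center=(-30.3932,-133.8429) T_A=(-49.1059,-126.9394) T_B=(-10.4486,-134.0406) sweep=160.3175

bisector direction at 259.5910° = (-0.180673,-0.983543)
center distance |VC| = r/sin(θ/2) = 19.945576/sin(9.8413°) = 116.696142
C = V + |VC|·bis = (-30.3932,-133.8429)
T_A = V + ((C−V)·d_A)·d_A = V + 114.9790·d_A = (-49.1059,-126.9394)
T_B = V + ((C−V)·d_B)·d_B = V + 114.9790·d_B = (-10.4486,-134.0406)
sweep = 180° − θ = 160.3175°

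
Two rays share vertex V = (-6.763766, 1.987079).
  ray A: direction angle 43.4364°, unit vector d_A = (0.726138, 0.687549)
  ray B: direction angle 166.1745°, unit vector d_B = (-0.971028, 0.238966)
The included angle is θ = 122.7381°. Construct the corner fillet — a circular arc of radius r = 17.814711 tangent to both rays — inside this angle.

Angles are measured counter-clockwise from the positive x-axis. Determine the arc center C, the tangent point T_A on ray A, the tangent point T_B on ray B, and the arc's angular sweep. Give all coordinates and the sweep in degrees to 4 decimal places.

center=(-11.9503,21.6097) T_A=(0.2982,8.6738) T_B=(-16.2074,4.3111) sweep=57.2619

bisector direction at 104.8055° = (-0.255538,0.966799)
center distance |VC| = r/sin(θ/2) = 17.814711/sin(61.3691°) = 20.296478
C = V + |VC|·bis = (-11.9503,21.6097)
T_A = V + ((C−V)·d_A)·d_A = V + 9.7254·d_A = (0.2982,8.6738)
T_B = V + ((C−V)·d_B)·d_B = V + 9.7254·d_B = (-16.2074,4.3111)
sweep = 180° − θ = 57.2619°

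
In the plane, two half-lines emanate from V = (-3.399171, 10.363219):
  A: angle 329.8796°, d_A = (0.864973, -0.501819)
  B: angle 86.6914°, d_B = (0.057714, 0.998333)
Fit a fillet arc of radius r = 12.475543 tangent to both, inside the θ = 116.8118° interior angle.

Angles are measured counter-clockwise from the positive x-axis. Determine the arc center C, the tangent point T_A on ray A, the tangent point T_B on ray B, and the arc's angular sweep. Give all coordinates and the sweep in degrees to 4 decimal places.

center=(9.4984,17.3037) T_A=(3.2380,6.5126) T_B=(-2.9563,18.0237) sweep=63.1882

bisector direction at 28.2855° = (0.880597,0.473865)
center distance |VC| = r/sin(θ/2) = 12.475543/sin(58.4059°) = 14.646423
C = V + |VC|·bis = (9.4984,17.3037)
T_A = V + ((C−V)·d_A)·d_A = V + 7.6732·d_A = (3.2380,6.5126)
T_B = V + ((C−V)·d_B)·d_B = V + 7.6732·d_B = (-2.9563,18.0237)
sweep = 180° − θ = 63.1882°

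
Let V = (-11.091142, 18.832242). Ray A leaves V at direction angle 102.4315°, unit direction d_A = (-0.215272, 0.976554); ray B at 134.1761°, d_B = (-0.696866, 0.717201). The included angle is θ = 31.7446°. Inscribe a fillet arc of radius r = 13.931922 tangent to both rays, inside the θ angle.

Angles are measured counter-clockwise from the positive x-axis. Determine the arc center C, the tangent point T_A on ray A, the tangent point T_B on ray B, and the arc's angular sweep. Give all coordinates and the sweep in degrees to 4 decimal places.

bisector direction at 118.3038° = (-0.474147,0.880446)
center distance |VC| = r/sin(θ/2) = 13.931922/sin(15.8723°) = 50.940461
C = V + |VC|·bis = (-35.2444,63.6826)
T_A = V + ((C−V)·d_A)·d_A = V + 48.9983·d_A = (-21.6391,66.6817)
T_B = V + ((C−V)·d_B)·d_B = V + 48.9983·d_B = (-45.2364,53.9739)
sweep = 180° − θ = 148.2554°

center=(-35.2444,63.6826) T_A=(-21.6391,66.6817) T_B=(-45.2364,53.9739) sweep=148.2554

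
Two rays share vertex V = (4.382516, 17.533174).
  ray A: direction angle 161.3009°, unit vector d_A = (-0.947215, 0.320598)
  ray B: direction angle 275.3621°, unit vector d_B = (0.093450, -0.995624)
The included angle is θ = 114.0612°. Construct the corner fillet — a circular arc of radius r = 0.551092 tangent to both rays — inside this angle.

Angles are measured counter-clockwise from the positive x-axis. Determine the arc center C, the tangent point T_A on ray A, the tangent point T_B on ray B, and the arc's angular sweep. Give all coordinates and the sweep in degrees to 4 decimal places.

bisector direction at 218.3315° = (-0.784436,-0.620210)
center distance |VC| = r/sin(θ/2) = 0.551092/sin(57.0306°) = 0.656874
C = V + |VC|·bis = (3.8672,17.1258)
T_A = V + ((C−V)·d_A)·d_A = V + 0.3575·d_A = (4.0439,17.6478)
T_B = V + ((C−V)·d_B)·d_B = V + 0.3575·d_B = (4.4159,17.1773)
sweep = 180° − θ = 65.9388°

center=(3.8672,17.1258) T_A=(4.0439,17.6478) T_B=(4.4159,17.1773) sweep=65.9388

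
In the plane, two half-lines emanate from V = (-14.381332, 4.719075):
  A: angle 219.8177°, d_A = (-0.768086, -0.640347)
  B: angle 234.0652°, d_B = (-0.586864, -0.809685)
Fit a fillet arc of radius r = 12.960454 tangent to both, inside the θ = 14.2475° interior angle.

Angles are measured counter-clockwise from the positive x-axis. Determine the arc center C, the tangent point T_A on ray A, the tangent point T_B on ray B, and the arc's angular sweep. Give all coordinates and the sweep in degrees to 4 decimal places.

center=(-85.7344,-71.6411) T_A=(-94.0336,-61.6864) T_B=(-75.2405,-79.2471) sweep=165.7525

bisector direction at 226.9415° = (-0.682745,-0.730656)
center distance |VC| = r/sin(θ/2) = 12.960454/sin(7.1238°) = 104.509000
C = V + |VC|·bis = (-85.7344,-71.6411)
T_A = V + ((C−V)·d_A)·d_A = V + 103.7023·d_A = (-94.0336,-61.6864)
T_B = V + ((C−V)·d_B)·d_B = V + 103.7023·d_B = (-75.2405,-79.2471)
sweep = 180° − θ = 165.7525°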